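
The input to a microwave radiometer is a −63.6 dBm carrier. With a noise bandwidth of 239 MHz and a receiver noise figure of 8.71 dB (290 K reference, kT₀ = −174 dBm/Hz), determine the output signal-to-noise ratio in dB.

17.9 dB

Noise floor: N = −174 + 10 log₁₀(B) + NF
10 log₁₀(2.39×10⁸) = 83.78 dB
N = −174 + 83.78 + 8.71 = −81.51 dBm
SNR = P_sig − N = −63.6 − (−81.51) = 17.91 dB → 17.9 dB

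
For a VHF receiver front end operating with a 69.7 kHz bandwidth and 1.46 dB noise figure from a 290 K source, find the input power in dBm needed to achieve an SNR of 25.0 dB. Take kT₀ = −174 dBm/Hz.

−99.1 dBm

Sensitivity = −174 + 10 log₁₀(B) + NF + SNR_min
= −174 + 48.43 + 1.46 + 25.0
= −99.11 dBm → −99.1 dBm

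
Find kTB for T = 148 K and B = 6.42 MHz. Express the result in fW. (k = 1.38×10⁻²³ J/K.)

13.1 fW

P_n = kTB = 1.38×10⁻²³ × 148 × 6.42×10⁶ = 1.31×10⁻¹⁴ W = 13.1 fW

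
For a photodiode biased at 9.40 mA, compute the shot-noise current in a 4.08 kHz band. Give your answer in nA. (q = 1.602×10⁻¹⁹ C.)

I_n = √(2qI·B)
2qI·B = 2 × 1.602×10⁻¹⁹ × 9.40×10⁻³ × 4.08×10³ = 1.23×10⁻¹⁷ A²
I_n = √(1.23×10⁻¹⁷) = 3.51×10⁻⁹ A = 3.51 nA

3.51 nA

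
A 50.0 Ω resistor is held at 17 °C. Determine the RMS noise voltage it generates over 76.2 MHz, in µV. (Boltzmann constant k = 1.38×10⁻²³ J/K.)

T = 17 °C + 273.15 = 290.15 K
V_n = √(4kTRB)
4kTRB = 4 × 1.38×10⁻²³ × 290.15 × 5.00×10¹ × 7.62×10⁷ = 6.10×10⁻¹¹ V²
V_n = √(6.10×10⁻¹¹) = 7.81×10⁻⁶ V = 7.81 µV

7.81 µV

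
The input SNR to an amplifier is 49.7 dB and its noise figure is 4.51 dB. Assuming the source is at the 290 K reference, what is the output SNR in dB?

45.19 dB

By definition F = SNR_in/SNR_out, so in dB: SNR_out = SNR_in − NF
SNR_out = 49.7 − 4.51 = 45.19 dB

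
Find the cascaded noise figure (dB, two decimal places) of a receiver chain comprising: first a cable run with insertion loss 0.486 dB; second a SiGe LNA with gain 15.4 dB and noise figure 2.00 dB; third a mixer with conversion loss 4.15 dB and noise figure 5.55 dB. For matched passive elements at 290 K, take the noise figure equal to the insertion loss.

2.69 dB

Convert to linear (a loss of L dB is a gain of −L dB): F_i = 10^(NF_i/10), G_i = 10^(G_i,dB/10)
  Stage 1: F_1 = 10^(0.486/10) = 1.118, G_1 = 10^(−0.486/10) = 0.8941
  Stage 2: F_2 = 10^(2.00/10) = 1.585, G_2 = 10^(15.4/10) = 34.67
  Stage 3: F_3 = 10^(5.55/10) = 3.589, G_3 = 10^(−4.15/10) = 0.3846
Friis cascade:
  F = 1.118 + (1.585 − 1)/0.8941 + (3.589 − 1)/31.00 = 1.856
NF = 10 log₁₀(1.856) = 2.69 dB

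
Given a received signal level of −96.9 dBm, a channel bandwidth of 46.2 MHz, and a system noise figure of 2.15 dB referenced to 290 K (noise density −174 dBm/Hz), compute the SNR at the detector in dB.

Noise floor: N = −174 + 10 log₁₀(B) + NF
10 log₁₀(4.62×10⁷) = 76.65 dB
N = −174 + 76.65 + 2.15 = −95.20 dBm
SNR = P_sig − N = −96.9 − (−95.20) = −1.70 dB → −1.7 dB

−1.7 dB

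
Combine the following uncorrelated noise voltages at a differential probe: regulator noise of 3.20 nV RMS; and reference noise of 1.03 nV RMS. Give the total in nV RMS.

Uncorrelated sources add in power (mean-square): V_tot = √(ΣV_i²)
V_tot = √[(3.20×10⁻⁹)² + (1.03×10⁻⁹)²] = 3.36×10⁻⁹ V = 3.36 nV

3.36 nV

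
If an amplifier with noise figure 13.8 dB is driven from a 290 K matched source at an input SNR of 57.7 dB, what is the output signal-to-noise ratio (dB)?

By definition F = SNR_in/SNR_out, so in dB: SNR_out = SNR_in − NF
SNR_out = 57.7 − 13.8 = 43.9 dB

43.9 dB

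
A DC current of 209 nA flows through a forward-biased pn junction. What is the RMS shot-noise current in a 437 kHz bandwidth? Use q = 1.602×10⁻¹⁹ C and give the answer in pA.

I_n = √(2qI·B)
2qI·B = 2 × 1.602×10⁻¹⁹ × 2.09×10⁻⁷ × 4.37×10⁵ = 2.93×10⁻²⁰ A²
I_n = √(2.93×10⁻²⁰) = 1.71×10⁻¹⁰ A = 171 pA

171 pA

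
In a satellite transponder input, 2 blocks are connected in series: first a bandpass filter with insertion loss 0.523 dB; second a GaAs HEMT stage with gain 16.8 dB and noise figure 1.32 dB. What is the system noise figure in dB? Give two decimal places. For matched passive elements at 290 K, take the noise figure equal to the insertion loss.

Convert to linear (a loss of L dB is a gain of −L dB): F_i = 10^(NF_i/10), G_i = 10^(G_i,dB/10)
  Stage 1: F_1 = 10^(0.523/10) = 1.128, G_1 = 10^(−0.523/10) = 0.8865
  Stage 2: F_2 = 10^(1.32/10) = 1.355, G_2 = 10^(16.8/10) = 47.86
Friis cascade:
  F = 1.128 + (1.355 − 1)/0.8865 = 1.529
NF = 10 log₁₀(1.529) = 1.84 dB

1.84 dB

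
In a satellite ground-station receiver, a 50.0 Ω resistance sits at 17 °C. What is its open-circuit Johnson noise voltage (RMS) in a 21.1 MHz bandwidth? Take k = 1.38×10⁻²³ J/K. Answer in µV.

T = 17 °C + 273.15 = 290.15 K
V_n = √(4kTRB)
4kTRB = 4 × 1.38×10⁻²³ × 290.15 × 5.00×10¹ × 2.11×10⁷ = 1.69×10⁻¹¹ V²
V_n = √(1.69×10⁻¹¹) = 4.11×10⁻⁶ V = 4.11 µV

4.11 µV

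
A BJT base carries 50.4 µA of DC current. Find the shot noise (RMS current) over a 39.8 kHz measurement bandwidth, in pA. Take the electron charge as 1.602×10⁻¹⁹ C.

802 pA

I_n = √(2qI·B)
2qI·B = 2 × 1.602×10⁻¹⁹ × 5.04×10⁻⁵ × 3.98×10⁴ = 6.43×10⁻¹⁹ A²
I_n = √(6.43×10⁻¹⁹) = 8.02×10⁻¹⁰ A = 802 pA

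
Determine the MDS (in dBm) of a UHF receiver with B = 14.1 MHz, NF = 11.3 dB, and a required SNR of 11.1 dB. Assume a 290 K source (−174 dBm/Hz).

−80.1 dBm

Sensitivity = −174 + 10 log₁₀(B) + NF + SNR_min
= −174 + 71.49 + 11.3 + 11.1
= −80.11 dBm → −80.1 dBm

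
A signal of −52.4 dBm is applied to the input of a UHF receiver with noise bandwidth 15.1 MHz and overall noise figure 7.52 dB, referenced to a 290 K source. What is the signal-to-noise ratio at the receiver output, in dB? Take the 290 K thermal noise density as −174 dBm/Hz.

42.3 dB

Noise floor: N = −174 + 10 log₁₀(B) + NF
10 log₁₀(1.51×10⁷) = 71.79 dB
N = −174 + 71.79 + 7.52 = −94.69 dBm
SNR = P_sig − N = −52.4 − (−94.69) = 42.29 dB → 42.3 dB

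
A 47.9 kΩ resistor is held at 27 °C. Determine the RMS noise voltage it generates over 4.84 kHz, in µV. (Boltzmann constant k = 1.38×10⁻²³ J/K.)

T = 27 °C + 273.15 = 300.15 K
V_n = √(4kTRB)
4kTRB = 4 × 1.38×10⁻²³ × 300.15 × 4.79×10⁴ × 4.84×10³ = 3.84×10⁻¹² V²
V_n = √(3.84×10⁻¹²) = 1.96×10⁻⁶ V = 1.96 µV

1.96 µV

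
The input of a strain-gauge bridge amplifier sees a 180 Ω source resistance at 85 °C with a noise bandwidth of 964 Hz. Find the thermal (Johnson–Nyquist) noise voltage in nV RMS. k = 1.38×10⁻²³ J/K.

T = 85 °C + 273.15 = 358.15 K
V_n = √(4kTRB)
4kTRB = 4 × 1.38×10⁻²³ × 358.15 × 1.80×10² × 9.64×10² = 3.43×10⁻¹⁵ V²
V_n = √(3.43×10⁻¹⁵) = 5.86×10⁻⁸ V = 58.6 nV

58.6 nV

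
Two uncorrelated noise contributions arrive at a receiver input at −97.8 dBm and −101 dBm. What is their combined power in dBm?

Convert to linear, add, convert back:
P₁ = 1.66×10⁻¹³ W, P₂ = 7.94×10⁻¹⁴ W
P_tot = 2.45×10⁻¹³ W → 10 log₁₀(P_tot / 10⁻³) = −96.1 dBm

−96.1 dBm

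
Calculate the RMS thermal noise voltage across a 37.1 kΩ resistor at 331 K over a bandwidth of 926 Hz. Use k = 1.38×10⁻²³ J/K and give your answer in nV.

792 nV

V_n = √(4kTRB)
4kTRB = 4 × 1.38×10⁻²³ × 331 × 3.71×10⁴ × 9.26×10² = 6.28×10⁻¹³ V²
V_n = √(6.28×10⁻¹³) = 7.92×10⁻⁷ V = 792 nV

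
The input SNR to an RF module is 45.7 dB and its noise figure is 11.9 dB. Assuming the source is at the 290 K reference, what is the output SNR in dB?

By definition F = SNR_in/SNR_out, so in dB: SNR_out = SNR_in − NF
SNR_out = 45.7 − 11.9 = 33.8 dB

33.8 dB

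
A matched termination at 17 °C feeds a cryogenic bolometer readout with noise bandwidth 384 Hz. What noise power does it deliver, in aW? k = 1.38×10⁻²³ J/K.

1.54 aW

T = 17 °C + 273.15 = 290.15 K
P_n = kTB = 1.38×10⁻²³ × 290.15 × 3.84×10² = 1.54×10⁻¹⁸ W = 1.54 aW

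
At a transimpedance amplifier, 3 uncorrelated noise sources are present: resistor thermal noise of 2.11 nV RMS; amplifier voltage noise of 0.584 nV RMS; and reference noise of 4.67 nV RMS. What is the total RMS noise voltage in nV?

5.16 nV

Uncorrelated sources add in power (mean-square): V_tot = √(ΣV_i²)
V_tot = √[(2.11×10⁻⁹)² + (5.84×10⁻¹⁰)² + (4.67×10⁻⁹)²] = 5.16×10⁻⁹ V = 5.16 nV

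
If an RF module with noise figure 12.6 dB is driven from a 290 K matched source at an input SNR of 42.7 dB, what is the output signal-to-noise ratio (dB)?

30.1 dB

By definition F = SNR_in/SNR_out, so in dB: SNR_out = SNR_in − NF
SNR_out = 42.7 − 12.6 = 30.1 dB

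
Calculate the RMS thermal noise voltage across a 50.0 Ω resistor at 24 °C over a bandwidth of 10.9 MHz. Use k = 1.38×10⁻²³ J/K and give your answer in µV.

2.99 µV

T = 24 °C + 273.15 = 297.15 K
V_n = √(4kTRB)
4kTRB = 4 × 1.38×10⁻²³ × 297.15 × 5.00×10¹ × 1.09×10⁷ = 8.94×10⁻¹² V²
V_n = √(8.94×10⁻¹²) = 2.99×10⁻⁶ V = 2.99 µV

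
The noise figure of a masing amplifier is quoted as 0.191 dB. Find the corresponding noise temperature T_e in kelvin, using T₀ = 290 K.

F = 10^(0.191/10) = 1.04496
T_e = (F − 1)·T₀ = (1.04496 − 1) × 290 = 13.0 K

13.0 K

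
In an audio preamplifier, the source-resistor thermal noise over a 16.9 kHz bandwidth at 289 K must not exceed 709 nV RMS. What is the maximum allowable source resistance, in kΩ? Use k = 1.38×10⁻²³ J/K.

Johnson–Nyquist: V_n = √(4kTRB) ⇒ R = V_n² / (4kTB)
4kTB = 4 × 1.38×10⁻²³ × 289 × 1.69×10⁴ = 2.70×10⁻¹⁶
R = (7.09×10⁻⁷)² / 2.70×10⁻¹⁶ = 1.86×10³ Ω = 1.86 kΩ

1.86 kΩ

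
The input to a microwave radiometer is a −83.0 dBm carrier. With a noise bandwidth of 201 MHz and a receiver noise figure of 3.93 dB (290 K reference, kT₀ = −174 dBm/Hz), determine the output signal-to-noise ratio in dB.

4.0 dB

Noise floor: N = −174 + 10 log₁₀(B) + NF
10 log₁₀(2.01×10⁸) = 83.03 dB
N = −174 + 83.03 + 3.93 = −87.04 dBm
SNR = P_sig − N = −83.0 − (−87.04) = 4.04 dB → 4.0 dB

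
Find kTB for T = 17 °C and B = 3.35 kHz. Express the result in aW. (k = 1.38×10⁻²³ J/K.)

13.4 aW

T = 17 °C + 273.15 = 290.15 K
P_n = kTB = 1.38×10⁻²³ × 290.15 × 3.35×10³ = 1.34×10⁻¹⁷ W = 13.4 aW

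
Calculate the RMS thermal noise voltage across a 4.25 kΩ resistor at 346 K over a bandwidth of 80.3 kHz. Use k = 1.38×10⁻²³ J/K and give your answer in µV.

2.55 µV

V_n = √(4kTRB)
4kTRB = 4 × 1.38×10⁻²³ × 346 × 4.25×10³ × 8.03×10⁴ = 6.52×10⁻¹² V²
V_n = √(6.52×10⁻¹²) = 2.55×10⁻⁶ V = 2.55 µV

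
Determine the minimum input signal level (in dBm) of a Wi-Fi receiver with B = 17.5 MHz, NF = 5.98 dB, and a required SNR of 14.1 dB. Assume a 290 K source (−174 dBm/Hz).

Sensitivity = −174 + 10 log₁₀(B) + NF + SNR_min
= −174 + 72.43 + 5.98 + 14.1
= −81.49 dBm → −81.5 dBm

−81.5 dBm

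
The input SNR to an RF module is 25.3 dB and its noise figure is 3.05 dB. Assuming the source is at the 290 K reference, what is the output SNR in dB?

By definition F = SNR_in/SNR_out, so in dB: SNR_out = SNR_in − NF
SNR_out = 25.3 − 3.05 = 22.25 dB

22.25 dB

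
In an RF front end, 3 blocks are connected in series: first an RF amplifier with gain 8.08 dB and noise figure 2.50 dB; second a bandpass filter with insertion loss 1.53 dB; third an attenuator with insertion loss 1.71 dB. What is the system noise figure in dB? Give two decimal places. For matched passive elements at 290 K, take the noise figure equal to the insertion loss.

2.90 dB

Convert to linear (a loss of L dB is a gain of −L dB): F_i = 10^(NF_i/10), G_i = 10^(G_i,dB/10)
  Stage 1: F_1 = 10^(2.50/10) = 1.778, G_1 = 10^(8.08/10) = 6.427
  Stage 2: F_2 = 10^(1.53/10) = 1.422, G_2 = 10^(−1.53/10) = 0.7031
  Stage 3: F_3 = 10^(1.71/10) = 1.483, G_3 = 10^(−1.71/10) = 0.6745
Friis cascade:
  F = 1.778 + (1.422 − 1)/6.427 + (1.483 − 1)/4.519 = 1.951
NF = 10 log₁₀(1.951) = 2.90 dB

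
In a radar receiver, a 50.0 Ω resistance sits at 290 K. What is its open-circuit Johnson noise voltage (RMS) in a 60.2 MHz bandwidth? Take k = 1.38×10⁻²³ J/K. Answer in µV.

V_n = √(4kTRB)
4kTRB = 4 × 1.38×10⁻²³ × 290 × 5.00×10¹ × 6.02×10⁷ = 4.82×10⁻¹¹ V²
V_n = √(4.82×10⁻¹¹) = 6.94×10⁻⁶ V = 6.94 µV

6.94 µV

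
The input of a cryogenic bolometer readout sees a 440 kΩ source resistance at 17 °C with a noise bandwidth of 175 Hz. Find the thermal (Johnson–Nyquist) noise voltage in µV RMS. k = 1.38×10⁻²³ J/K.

1.11 µV

T = 17 °C + 273.15 = 290.15 K
V_n = √(4kTRB)
4kTRB = 4 × 1.38×10⁻²³ × 290.15 × 4.40×10⁵ × 1.75×10² = 1.23×10⁻¹² V²
V_n = √(1.23×10⁻¹²) = 1.11×10⁻⁶ V = 1.11 µV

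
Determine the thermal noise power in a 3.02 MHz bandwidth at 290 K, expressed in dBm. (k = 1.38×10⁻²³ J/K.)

P_n = kTB = 1.38×10⁻²³ × 290 × 3.02×10⁶ = 1.21×10⁻¹⁴ W
In dBm: 10 log₁₀(1.21×10⁻¹⁴ / 10⁻³) = −109.2 dBm

−109.2 dBm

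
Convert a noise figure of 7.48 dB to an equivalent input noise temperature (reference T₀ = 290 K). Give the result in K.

F = 10^(7.48/10) = 5.59758
T_e = (F − 1)·T₀ = (5.59758 − 1) × 290 = 1333 K

1333 K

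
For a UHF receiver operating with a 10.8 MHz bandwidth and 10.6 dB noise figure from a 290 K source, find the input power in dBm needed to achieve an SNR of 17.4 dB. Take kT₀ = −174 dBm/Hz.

Sensitivity = −174 + 10 log₁₀(B) + NF + SNR_min
= −174 + 70.33 + 10.6 + 17.4
= −75.67 dBm → −75.7 dBm

−75.7 dBm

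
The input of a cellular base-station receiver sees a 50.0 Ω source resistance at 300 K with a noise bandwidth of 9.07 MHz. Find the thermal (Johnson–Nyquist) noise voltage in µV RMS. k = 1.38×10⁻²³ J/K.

V_n = √(4kTRB)
4kTRB = 4 × 1.38×10⁻²³ × 300 × 5.00×10¹ × 9.07×10⁶ = 7.51×10⁻¹² V²
V_n = √(7.51×10⁻¹²) = 2.74×10⁻⁶ V = 2.74 µV

2.74 µV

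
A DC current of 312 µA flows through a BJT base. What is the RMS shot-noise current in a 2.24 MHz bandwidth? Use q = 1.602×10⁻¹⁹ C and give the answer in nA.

I_n = √(2qI·B)
2qI·B = 2 × 1.602×10⁻¹⁹ × 3.12×10⁻⁴ × 2.24×10⁶ = 2.24×10⁻¹⁶ A²
I_n = √(2.24×10⁻¹⁶) = 1.50×10⁻⁸ A = 15.0 nA

15.0 nA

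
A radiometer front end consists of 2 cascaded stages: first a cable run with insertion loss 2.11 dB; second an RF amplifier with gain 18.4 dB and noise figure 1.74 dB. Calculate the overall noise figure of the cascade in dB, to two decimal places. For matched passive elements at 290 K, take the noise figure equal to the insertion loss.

3.85 dB

Convert to linear (a loss of L dB is a gain of −L dB): F_i = 10^(NF_i/10), G_i = 10^(G_i,dB/10)
  Stage 1: F_1 = 10^(2.11/10) = 1.626, G_1 = 10^(−2.11/10) = 0.6152
  Stage 2: F_2 = 10^(1.74/10) = 1.493, G_2 = 10^(18.4/10) = 69.18
Friis cascade:
  F = 1.626 + (1.493 − 1)/0.6152 = 2.427
NF = 10 log₁₀(2.427) = 3.85 dB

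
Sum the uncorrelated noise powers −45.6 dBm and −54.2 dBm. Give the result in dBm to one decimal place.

Convert to linear, add, convert back:
P₁ = 2.75×10⁻⁸ W, P₂ = 3.80×10⁻⁹ W
P_tot = 3.13×10⁻⁸ W → 10 log₁₀(P_tot / 10⁻³) = −45.0 dBm

−45.0 dBm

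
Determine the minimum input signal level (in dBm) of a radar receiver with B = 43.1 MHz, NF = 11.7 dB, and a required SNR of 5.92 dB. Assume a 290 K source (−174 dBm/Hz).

−80.0 dBm

Sensitivity = −174 + 10 log₁₀(B) + NF + SNR_min
= −174 + 76.34 + 11.7 + 5.92
= −80.04 dBm → −80.0 dBm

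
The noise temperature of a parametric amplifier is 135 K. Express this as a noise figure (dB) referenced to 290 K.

F = 1 + T_e/T₀ = 1 + 135/290 = 1.46552
NF = 10 log₁₀(1.46552) = 1.66 dB

1.66 dB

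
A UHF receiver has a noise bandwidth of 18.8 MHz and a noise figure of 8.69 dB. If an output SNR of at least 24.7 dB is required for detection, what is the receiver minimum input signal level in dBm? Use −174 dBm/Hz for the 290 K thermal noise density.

−67.9 dBm

Sensitivity = −174 + 10 log₁₀(B) + NF + SNR_min
= −174 + 72.74 + 8.69 + 24.7
= −67.87 dBm → −67.9 dBm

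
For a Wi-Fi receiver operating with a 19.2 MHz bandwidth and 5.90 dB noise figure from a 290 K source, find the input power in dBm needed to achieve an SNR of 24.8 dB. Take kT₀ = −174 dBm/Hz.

−70.5 dBm

Sensitivity = −174 + 10 log₁₀(B) + NF + SNR_min
= −174 + 72.83 + 5.90 + 24.8
= −70.47 dBm → −70.5 dBm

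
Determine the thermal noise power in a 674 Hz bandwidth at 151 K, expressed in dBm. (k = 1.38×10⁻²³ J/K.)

−148.5 dBm

P_n = kTB = 1.38×10⁻²³ × 151 × 6.74×10² = 1.40×10⁻¹⁸ W
In dBm: 10 log₁₀(1.40×10⁻¹⁸ / 10⁻³) = −148.5 dBm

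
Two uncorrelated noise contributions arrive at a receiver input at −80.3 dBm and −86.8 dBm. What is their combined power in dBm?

Convert to linear, add, convert back:
P₁ = 9.33×10⁻¹² W, P₂ = 2.09×10⁻¹² W
P_tot = 1.14×10⁻¹¹ W → 10 log₁₀(P_tot / 10⁻³) = −79.4 dBm

−79.4 dBm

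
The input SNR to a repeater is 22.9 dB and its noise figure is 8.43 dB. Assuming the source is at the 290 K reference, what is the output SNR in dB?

14.47 dB

By definition F = SNR_in/SNR_out, so in dB: SNR_out = SNR_in − NF
SNR_out = 22.9 − 8.43 = 14.47 dB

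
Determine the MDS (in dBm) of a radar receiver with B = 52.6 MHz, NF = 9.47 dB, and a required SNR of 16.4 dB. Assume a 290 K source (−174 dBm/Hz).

−70.9 dBm

Sensitivity = −174 + 10 log₁₀(B) + NF + SNR_min
= −174 + 77.21 + 9.47 + 16.4
= −70.92 dBm → −70.9 dBm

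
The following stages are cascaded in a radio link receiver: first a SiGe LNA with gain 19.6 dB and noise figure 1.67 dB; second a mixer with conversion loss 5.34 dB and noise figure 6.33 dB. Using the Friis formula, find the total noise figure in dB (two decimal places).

1.78 dB

Convert to linear (a loss of L dB is a gain of −L dB): F_i = 10^(NF_i/10), G_i = 10^(G_i,dB/10)
  Stage 1: F_1 = 10^(1.67/10) = 1.469, G_1 = 10^(19.6/10) = 91.20
  Stage 2: F_2 = 10^(6.33/10) = 4.295, G_2 = 10^(−5.34/10) = 0.2924
Friis cascade:
  F = 1.469 + (4.295 − 1)/91.20 = 1.505
NF = 10 log₁₀(1.505) = 1.78 dB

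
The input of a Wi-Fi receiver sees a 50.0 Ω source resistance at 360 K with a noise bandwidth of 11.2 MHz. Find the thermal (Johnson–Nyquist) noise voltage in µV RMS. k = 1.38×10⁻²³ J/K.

3.34 µV

V_n = √(4kTRB)
4kTRB = 4 × 1.38×10⁻²³ × 360 × 5.00×10¹ × 1.12×10⁷ = 1.11×10⁻¹¹ V²
V_n = √(1.11×10⁻¹¹) = 3.34×10⁻⁶ V = 3.34 µV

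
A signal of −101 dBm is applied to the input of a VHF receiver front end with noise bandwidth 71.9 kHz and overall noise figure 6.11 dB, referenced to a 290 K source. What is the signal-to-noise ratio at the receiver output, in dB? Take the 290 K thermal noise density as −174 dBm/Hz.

Noise floor: N = −174 + 10 log₁₀(B) + NF
10 log₁₀(7.19×10⁴) = 48.57 dB
N = −174 + 48.57 + 6.11 = −119.32 dBm
SNR = P_sig − N = −101 − (−119.32) = 18.32 dB → 18.3 dB

18.3 dB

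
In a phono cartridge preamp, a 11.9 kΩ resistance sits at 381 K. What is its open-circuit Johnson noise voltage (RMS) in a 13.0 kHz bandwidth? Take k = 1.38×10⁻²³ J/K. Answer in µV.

V_n = √(4kTRB)
4kTRB = 4 × 1.38×10⁻²³ × 381 × 1.19×10⁴ × 1.30×10⁴ = 3.25×10⁻¹² V²
V_n = √(3.25×10⁻¹²) = 1.80×10⁻⁶ V = 1.80 µV

1.80 µV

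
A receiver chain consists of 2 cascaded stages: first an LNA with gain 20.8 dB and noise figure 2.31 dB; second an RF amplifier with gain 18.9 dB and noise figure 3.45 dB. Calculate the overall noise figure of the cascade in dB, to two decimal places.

2.34 dB

Convert to linear (a loss of L dB is a gain of −L dB): F_i = 10^(NF_i/10), G_i = 10^(G_i,dB/10)
  Stage 1: F_1 = 10^(2.31/10) = 1.702, G_1 = 10^(20.8/10) = 120.2
  Stage 2: F_2 = 10^(3.45/10) = 2.213, G_2 = 10^(18.9/10) = 77.62
Friis cascade:
  F = 1.702 + (2.213 − 1)/120.2 = 1.712
NF = 10 log₁₀(1.712) = 2.34 dB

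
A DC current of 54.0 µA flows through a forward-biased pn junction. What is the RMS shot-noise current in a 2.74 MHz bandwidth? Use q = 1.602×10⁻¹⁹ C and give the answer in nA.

I_n = √(2qI·B)
2qI·B = 2 × 1.602×10⁻¹⁹ × 5.40×10⁻⁵ × 2.74×10⁶ = 4.74×10⁻¹⁷ A²
I_n = √(4.74×10⁻¹⁷) = 6.89×10⁻⁹ A = 6.89 nA

6.89 nA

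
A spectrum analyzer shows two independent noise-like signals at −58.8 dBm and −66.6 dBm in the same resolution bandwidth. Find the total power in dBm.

Convert to linear, add, convert back:
P₁ = 1.32×10⁻⁹ W, P₂ = 2.19×10⁻¹⁰ W
P_tot = 1.54×10⁻⁹ W → 10 log₁₀(P_tot / 10⁻³) = −58.1 dBm

−58.1 dBm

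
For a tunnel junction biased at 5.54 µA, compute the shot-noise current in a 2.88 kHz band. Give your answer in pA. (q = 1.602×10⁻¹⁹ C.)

I_n = √(2qI·B)
2qI·B = 2 × 1.602×10⁻¹⁹ × 5.54×10⁻⁶ × 2.88×10³ = 5.11×10⁻²¹ A²
I_n = √(5.11×10⁻²¹) = 7.15×10⁻¹¹ A = 71.5 pA

71.5 pA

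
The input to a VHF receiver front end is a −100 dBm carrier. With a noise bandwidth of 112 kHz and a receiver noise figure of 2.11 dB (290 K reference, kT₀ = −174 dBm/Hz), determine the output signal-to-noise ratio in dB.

21.4 dB

Noise floor: N = −174 + 10 log₁₀(B) + NF
10 log₁₀(1.12×10⁵) = 50.49 dB
N = −174 + 50.49 + 2.11 = −121.40 dBm
SNR = P_sig − N = −100 − (−121.40) = 21.40 dB → 21.4 dB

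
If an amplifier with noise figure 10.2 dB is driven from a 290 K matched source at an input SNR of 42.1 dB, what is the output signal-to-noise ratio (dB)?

31.9 dB

By definition F = SNR_in/SNR_out, so in dB: SNR_out = SNR_in − NF
SNR_out = 42.1 − 10.2 = 31.9 dB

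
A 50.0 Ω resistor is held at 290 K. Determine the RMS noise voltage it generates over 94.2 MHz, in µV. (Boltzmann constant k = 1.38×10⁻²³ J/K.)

8.68 µV

V_n = √(4kTRB)
4kTRB = 4 × 1.38×10⁻²³ × 290 × 5.00×10¹ × 9.42×10⁷ = 7.54×10⁻¹¹ V²
V_n = √(7.54×10⁻¹¹) = 8.68×10⁻⁶ V = 8.68 µV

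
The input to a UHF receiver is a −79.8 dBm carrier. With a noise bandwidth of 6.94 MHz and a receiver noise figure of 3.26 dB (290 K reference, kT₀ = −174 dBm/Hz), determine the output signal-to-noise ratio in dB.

Noise floor: N = −174 + 10 log₁₀(B) + NF
10 log₁₀(6.94×10⁶) = 68.41 dB
N = −174 + 68.41 + 3.26 = −102.33 dBm
SNR = P_sig − N = −79.8 − (−102.33) = 22.53 dB → 22.5 dB

22.5 dB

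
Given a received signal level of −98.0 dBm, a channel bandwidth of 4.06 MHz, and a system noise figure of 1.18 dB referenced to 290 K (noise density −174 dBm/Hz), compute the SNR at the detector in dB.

Noise floor: N = −174 + 10 log₁₀(B) + NF
10 log₁₀(4.06×10⁶) = 66.09 dB
N = −174 + 66.09 + 1.18 = −106.73 dBm
SNR = P_sig − N = −98.0 − (−106.73) = 8.73 dB → 8.7 dB

8.7 dB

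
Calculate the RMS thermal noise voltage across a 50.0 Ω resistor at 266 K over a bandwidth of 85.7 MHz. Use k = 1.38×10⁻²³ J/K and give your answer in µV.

7.93 µV

V_n = √(4kTRB)
4kTRB = 4 × 1.38×10⁻²³ × 266 × 5.00×10¹ × 8.57×10⁷ = 6.29×10⁻¹¹ V²
V_n = √(6.29×10⁻¹¹) = 7.93×10⁻⁶ V = 7.93 µV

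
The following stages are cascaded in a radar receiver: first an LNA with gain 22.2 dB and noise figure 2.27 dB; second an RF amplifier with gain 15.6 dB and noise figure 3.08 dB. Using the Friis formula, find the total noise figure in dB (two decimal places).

Convert to linear (a loss of L dB is a gain of −L dB): F_i = 10^(NF_i/10), G_i = 10^(G_i,dB/10)
  Stage 1: F_1 = 10^(2.27/10) = 1.687, G_1 = 10^(22.2/10) = 166.0
  Stage 2: F_2 = 10^(3.08/10) = 2.032, G_2 = 10^(15.6/10) = 36.31
Friis cascade:
  F = 1.687 + (2.032 − 1)/166.0 = 1.693
NF = 10 log₁₀(1.693) = 2.29 dB

2.29 dB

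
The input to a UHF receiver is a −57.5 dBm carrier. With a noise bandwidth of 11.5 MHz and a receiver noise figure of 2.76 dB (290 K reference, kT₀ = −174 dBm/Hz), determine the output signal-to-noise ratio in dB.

Noise floor: N = −174 + 10 log₁₀(B) + NF
10 log₁₀(1.15×10⁷) = 70.61 dB
N = −174 + 70.61 + 2.76 = −100.63 dBm
SNR = P_sig − N = −57.5 − (−100.63) = 43.13 dB → 43.1 dB

43.1 dB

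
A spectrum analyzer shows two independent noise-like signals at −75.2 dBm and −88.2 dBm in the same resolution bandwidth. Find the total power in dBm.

−75.0 dBm

Convert to linear, add, convert back:
P₁ = 3.02×10⁻¹¹ W, P₂ = 1.51×10⁻¹² W
P_tot = 3.17×10⁻¹¹ W → 10 log₁₀(P_tot / 10⁻³) = −75.0 dBm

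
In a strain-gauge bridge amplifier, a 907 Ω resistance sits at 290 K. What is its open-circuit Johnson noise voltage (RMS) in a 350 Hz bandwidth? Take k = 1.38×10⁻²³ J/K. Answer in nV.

71.3 nV

V_n = √(4kTRB)
4kTRB = 4 × 1.38×10⁻²³ × 290 × 9.07×10² × 3.50×10² = 5.08×10⁻¹⁵ V²
V_n = √(5.08×10⁻¹⁵) = 7.13×10⁻⁸ V = 71.3 nV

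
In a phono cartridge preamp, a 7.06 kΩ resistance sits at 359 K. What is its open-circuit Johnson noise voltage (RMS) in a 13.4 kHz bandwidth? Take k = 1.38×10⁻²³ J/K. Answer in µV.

V_n = √(4kTRB)
4kTRB = 4 × 1.38×10⁻²³ × 359 × 7.06×10³ × 1.34×10⁴ = 1.87×10⁻¹² V²
V_n = √(1.87×10⁻¹²) = 1.37×10⁻⁶ V = 1.37 µV

1.37 µV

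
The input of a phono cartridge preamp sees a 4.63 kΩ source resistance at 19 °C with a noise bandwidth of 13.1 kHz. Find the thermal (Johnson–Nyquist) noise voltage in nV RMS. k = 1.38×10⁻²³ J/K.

989 nV

T = 19 °C + 273.15 = 292.15 K
V_n = √(4kTRB)
4kTRB = 4 × 1.38×10⁻²³ × 292.15 × 4.63×10³ × 1.31×10⁴ = 9.78×10⁻¹³ V²
V_n = √(9.78×10⁻¹³) = 9.89×10⁻⁷ V = 989 nV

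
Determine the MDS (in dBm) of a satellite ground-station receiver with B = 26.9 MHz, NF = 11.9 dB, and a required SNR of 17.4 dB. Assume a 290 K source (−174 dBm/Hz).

−70.4 dBm

Sensitivity = −174 + 10 log₁₀(B) + NF + SNR_min
= −174 + 74.3 + 11.9 + 17.4
= −70.4 dBm → −70.4 dBm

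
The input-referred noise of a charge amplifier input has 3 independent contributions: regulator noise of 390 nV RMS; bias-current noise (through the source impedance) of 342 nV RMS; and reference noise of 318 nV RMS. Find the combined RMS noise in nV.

Uncorrelated sources add in power (mean-square): V_tot = √(ΣV_i²)
V_tot = √[(3.90×10⁻⁷)² + (3.42×10⁻⁷)² + (3.18×10⁻⁷)²] = 6.08×10⁻⁷ V = 608 nV

608 nV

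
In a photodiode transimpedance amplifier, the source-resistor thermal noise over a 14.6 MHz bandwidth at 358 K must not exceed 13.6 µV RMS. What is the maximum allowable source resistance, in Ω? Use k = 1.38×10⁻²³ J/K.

641 Ω

Johnson–Nyquist: V_n = √(4kTRB) ⇒ R = V_n² / (4kTB)
4kTB = 4 × 1.38×10⁻²³ × 358 × 1.46×10⁷ = 2.89×10⁻¹³
R = (1.36×10⁻⁵)² / 2.89×10⁻¹³ = 6.41×10² Ω = 641 Ω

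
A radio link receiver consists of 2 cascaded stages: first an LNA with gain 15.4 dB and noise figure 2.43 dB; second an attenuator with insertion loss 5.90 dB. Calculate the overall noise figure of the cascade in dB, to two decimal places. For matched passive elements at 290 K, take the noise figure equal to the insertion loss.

Convert to linear (a loss of L dB is a gain of −L dB): F_i = 10^(NF_i/10), G_i = 10^(G_i,dB/10)
  Stage 1: F_1 = 10^(2.43/10) = 1.750, G_1 = 10^(15.4/10) = 34.67
  Stage 2: F_2 = 10^(5.90/10) = 3.890, G_2 = 10^(−5.90/10) = 0.2570
Friis cascade:
  F = 1.750 + (3.890 − 1)/34.67 = 1.833
NF = 10 log₁₀(1.833) = 2.63 dB

2.63 dB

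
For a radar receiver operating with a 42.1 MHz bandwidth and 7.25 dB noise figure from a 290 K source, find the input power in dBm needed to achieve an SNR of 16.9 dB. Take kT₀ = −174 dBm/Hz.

Sensitivity = −174 + 10 log₁₀(B) + NF + SNR_min
= −174 + 76.24 + 7.25 + 16.9
= −73.61 dBm → −73.6 dBm

−73.6 dBm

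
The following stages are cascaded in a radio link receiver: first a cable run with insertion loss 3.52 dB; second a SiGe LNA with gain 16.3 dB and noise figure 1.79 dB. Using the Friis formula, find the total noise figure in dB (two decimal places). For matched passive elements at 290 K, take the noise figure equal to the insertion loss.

5.31 dB

Convert to linear (a loss of L dB is a gain of −L dB): F_i = 10^(NF_i/10), G_i = 10^(G_i,dB/10)
  Stage 1: F_1 = 10^(3.52/10) = 2.249, G_1 = 10^(−3.52/10) = 0.4446
  Stage 2: F_2 = 10^(1.79/10) = 1.510, G_2 = 10^(16.3/10) = 42.66
Friis cascade:
  F = 2.249 + (1.510 − 1)/0.4446 = 3.396
NF = 10 log₁₀(3.396) = 5.31 dB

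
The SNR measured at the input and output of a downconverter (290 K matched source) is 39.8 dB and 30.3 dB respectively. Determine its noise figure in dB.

NF (dB) = SNR_in(dB) − SNR_out(dB) when the source is at T₀
NF = 39.8 − 30.3 = 9.5 dB

9.5 dB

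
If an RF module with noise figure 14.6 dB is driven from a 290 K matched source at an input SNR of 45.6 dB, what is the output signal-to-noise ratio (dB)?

31.0 dB

By definition F = SNR_in/SNR_out, so in dB: SNR_out = SNR_in − NF
SNR_out = 45.6 − 14.6 = 31.0 dB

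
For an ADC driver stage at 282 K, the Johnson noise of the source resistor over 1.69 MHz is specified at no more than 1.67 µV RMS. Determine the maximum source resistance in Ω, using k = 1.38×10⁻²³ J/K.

106 Ω

Johnson–Nyquist: V_n = √(4kTRB) ⇒ R = V_n² / (4kTB)
4kTB = 4 × 1.38×10⁻²³ × 282 × 1.69×10⁶ = 2.63×10⁻¹⁴
R = (1.67×10⁻⁶)² / 2.63×10⁻¹⁴ = 1.06×10² Ω = 106 Ω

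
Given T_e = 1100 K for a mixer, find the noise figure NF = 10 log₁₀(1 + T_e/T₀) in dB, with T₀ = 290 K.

F = 1 + T_e/T₀ = 1 + 1100/290 = 4.7931
NF = 10 log₁₀(4.7931) = 6.81 dB

6.81 dB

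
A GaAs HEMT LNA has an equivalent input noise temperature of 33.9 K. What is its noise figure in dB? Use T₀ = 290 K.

0.480 dB

F = 1 + T_e/T₀ = 1 + 33.9/290 = 1.1169
NF = 10 log₁₀(1.1169) = 0.480 dB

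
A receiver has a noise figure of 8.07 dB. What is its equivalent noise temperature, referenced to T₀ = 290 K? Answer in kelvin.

F = 10^(8.07/10) = 6.4121
T_e = (F − 1)·T₀ = (6.4121 − 1) × 290 = 1570 K

1570 K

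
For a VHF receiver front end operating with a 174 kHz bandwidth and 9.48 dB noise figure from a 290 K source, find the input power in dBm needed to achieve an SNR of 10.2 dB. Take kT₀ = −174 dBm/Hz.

Sensitivity = −174 + 10 log₁₀(B) + NF + SNR_min
= −174 + 52.41 + 9.48 + 10.2
= −101.91 dBm → −101.9 dBm

−101.9 dBm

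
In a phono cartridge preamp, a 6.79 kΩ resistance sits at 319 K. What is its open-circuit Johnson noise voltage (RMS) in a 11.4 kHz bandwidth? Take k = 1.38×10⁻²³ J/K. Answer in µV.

1.17 µV

V_n = √(4kTRB)
4kTRB = 4 × 1.38×10⁻²³ × 319 × 6.79×10³ × 1.14×10⁴ = 1.36×10⁻¹² V²
V_n = √(1.36×10⁻¹²) = 1.17×10⁻⁶ V = 1.17 µV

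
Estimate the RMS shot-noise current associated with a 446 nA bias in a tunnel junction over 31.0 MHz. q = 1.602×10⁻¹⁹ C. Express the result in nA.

I_n = √(2qI·B)
2qI·B = 2 × 1.602×10⁻¹⁹ × 4.46×10⁻⁷ × 3.10×10⁷ = 4.43×10⁻¹⁸ A²
I_n = √(4.43×10⁻¹⁸) = 2.10×10⁻⁹ A = 2.10 nA

2.10 nA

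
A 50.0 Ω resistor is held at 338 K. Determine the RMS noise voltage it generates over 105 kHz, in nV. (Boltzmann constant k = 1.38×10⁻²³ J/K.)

V_n = √(4kTRB)
4kTRB = 4 × 1.38×10⁻²³ × 338 × 5.00×10¹ × 1.05×10⁵ = 9.80×10⁻¹⁴ V²
V_n = √(9.80×10⁻¹⁴) = 3.13×10⁻⁷ V = 313 nV

313 nV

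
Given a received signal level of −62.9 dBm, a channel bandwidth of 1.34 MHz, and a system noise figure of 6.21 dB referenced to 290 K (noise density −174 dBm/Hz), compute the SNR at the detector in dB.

43.6 dB

Noise floor: N = −174 + 10 log₁₀(B) + NF
10 log₁₀(1.34×10⁶) = 61.27 dB
N = −174 + 61.27 + 6.21 = −106.52 dBm
SNR = P_sig − N = −62.9 − (−106.52) = 43.62 dB → 43.6 dB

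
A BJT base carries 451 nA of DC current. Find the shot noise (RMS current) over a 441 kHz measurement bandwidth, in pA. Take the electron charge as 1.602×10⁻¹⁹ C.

252 pA

I_n = √(2qI·B)
2qI·B = 2 × 1.602×10⁻¹⁹ × 4.51×10⁻⁷ × 4.41×10⁵ = 6.37×10⁻²⁰ A²
I_n = √(6.37×10⁻²⁰) = 2.52×10⁻¹⁰ A = 252 pA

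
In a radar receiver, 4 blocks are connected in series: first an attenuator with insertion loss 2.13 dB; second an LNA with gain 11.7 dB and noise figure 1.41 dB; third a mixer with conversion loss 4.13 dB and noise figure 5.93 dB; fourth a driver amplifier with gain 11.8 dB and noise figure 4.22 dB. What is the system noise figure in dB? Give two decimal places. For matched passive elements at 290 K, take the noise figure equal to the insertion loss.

4.84 dB

Convert to linear (a loss of L dB is a gain of −L dB): F_i = 10^(NF_i/10), G_i = 10^(G_i,dB/10)
  Stage 1: F_1 = 10^(2.13/10) = 1.633, G_1 = 10^(−2.13/10) = 0.6124
  Stage 2: F_2 = 10^(1.41/10) = 1.384, G_2 = 10^(11.7/10) = 14.79
  Stage 3: F_3 = 10^(5.93/10) = 3.917, G_3 = 10^(−4.13/10) = 0.3864
  Stage 4: F_4 = 10^(4.22/10) = 2.642, G_4 = 10^(11.8/10) = 15.14
Friis cascade:
  F = 1.633 + (1.384 − 1)/0.6124 + (3.917 − 1)/9.057 + (2.642 − 1)/3.499 = 3.051
NF = 10 log₁₀(3.051) = 4.84 dB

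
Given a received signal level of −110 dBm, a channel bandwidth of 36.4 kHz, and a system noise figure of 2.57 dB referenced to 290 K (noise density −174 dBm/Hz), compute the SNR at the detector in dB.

15.8 dB

Noise floor: N = −174 + 10 log₁₀(B) + NF
10 log₁₀(3.64×10⁴) = 45.61 dB
N = −174 + 45.61 + 2.57 = −125.82 dBm
SNR = P_sig − N = −110 − (−125.82) = 15.82 dB → 15.8 dB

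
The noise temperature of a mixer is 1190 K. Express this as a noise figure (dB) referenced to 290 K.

F = 1 + T_e/T₀ = 1 + 1190/290 = 5.10345
NF = 10 log₁₀(5.10345) = 7.08 dB

7.08 dB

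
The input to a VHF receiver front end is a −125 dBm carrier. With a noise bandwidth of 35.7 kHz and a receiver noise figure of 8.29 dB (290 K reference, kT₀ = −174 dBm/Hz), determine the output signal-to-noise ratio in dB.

Noise floor: N = −174 + 10 log₁₀(B) + NF
10 log₁₀(3.57×10⁴) = 45.53 dB
N = −174 + 45.53 + 8.29 = −120.18 dBm
SNR = P_sig − N = −125 − (−120.18) = −4.82 dB → −4.8 dB

−4.8 dB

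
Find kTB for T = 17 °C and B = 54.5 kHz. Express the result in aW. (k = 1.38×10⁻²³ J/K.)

218 aW

T = 17 °C + 273.15 = 290.15 K
P_n = kTB = 1.38×10⁻²³ × 290.15 × 5.45×10⁴ = 2.18×10⁻¹⁶ W = 218 aW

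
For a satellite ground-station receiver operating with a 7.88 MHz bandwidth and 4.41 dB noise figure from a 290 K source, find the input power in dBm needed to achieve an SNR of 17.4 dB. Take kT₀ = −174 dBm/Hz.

−83.2 dBm

Sensitivity = −174 + 10 log₁₀(B) + NF + SNR_min
= −174 + 68.97 + 4.41 + 17.4
= −83.22 dBm → −83.2 dBm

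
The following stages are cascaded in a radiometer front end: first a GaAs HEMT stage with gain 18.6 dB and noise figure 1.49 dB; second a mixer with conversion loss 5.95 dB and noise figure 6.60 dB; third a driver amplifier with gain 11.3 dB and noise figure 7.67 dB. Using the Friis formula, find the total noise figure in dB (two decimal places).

2.36 dB

Convert to linear (a loss of L dB is a gain of −L dB): F_i = 10^(NF_i/10), G_i = 10^(G_i,dB/10)
  Stage 1: F_1 = 10^(1.49/10) = 1.409, G_1 = 10^(18.6/10) = 72.44
  Stage 2: F_2 = 10^(6.60/10) = 4.571, G_2 = 10^(−5.95/10) = 0.2541
  Stage 3: F_3 = 10^(7.67/10) = 5.848, G_3 = 10^(11.3/10) = 13.49
Friis cascade:
  F = 1.409 + (4.571 − 1)/72.44 + (5.848 − 1)/18.41 = 1.722
NF = 10 log₁₀(1.722) = 2.36 dB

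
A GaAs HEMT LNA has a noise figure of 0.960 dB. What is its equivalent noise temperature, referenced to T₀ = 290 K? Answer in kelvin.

71.7 K

F = 10^(0.960/10) = 1.24738
T_e = (F − 1)·T₀ = (1.24738 − 1) × 290 = 71.7 K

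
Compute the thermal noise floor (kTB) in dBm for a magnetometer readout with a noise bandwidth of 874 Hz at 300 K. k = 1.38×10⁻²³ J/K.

P_n = kTB = 1.38×10⁻²³ × 300 × 8.74×10² = 3.62×10⁻¹⁸ W
In dBm: 10 log₁₀(3.62×10⁻¹⁸ / 10⁻³) = −144.4 dBm

−144.4 dBm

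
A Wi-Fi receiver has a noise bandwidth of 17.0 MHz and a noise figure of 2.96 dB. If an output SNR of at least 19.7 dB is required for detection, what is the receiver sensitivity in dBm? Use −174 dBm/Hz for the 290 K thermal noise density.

−79.0 dBm

Sensitivity = −174 + 10 log₁₀(B) + NF + SNR_min
= −174 + 72.3 + 2.96 + 19.7
= −79.04 dBm → −79.0 dBm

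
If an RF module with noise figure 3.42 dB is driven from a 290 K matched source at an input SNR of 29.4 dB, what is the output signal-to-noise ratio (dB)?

By definition F = SNR_in/SNR_out, so in dB: SNR_out = SNR_in − NF
SNR_out = 29.4 − 3.42 = 25.98 dB

25.98 dB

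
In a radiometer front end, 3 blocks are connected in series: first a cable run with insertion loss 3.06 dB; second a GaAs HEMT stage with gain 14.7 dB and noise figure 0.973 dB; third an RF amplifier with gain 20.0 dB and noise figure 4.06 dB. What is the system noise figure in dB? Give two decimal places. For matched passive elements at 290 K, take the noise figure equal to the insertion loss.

Convert to linear (a loss of L dB is a gain of −L dB): F_i = 10^(NF_i/10), G_i = 10^(G_i,dB/10)
  Stage 1: F_1 = 10^(3.06/10) = 2.023, G_1 = 10^(−3.06/10) = 0.4943
  Stage 2: F_2 = 10^(0.973/10) = 1.251, G_2 = 10^(14.7/10) = 29.51
  Stage 3: F_3 = 10^(4.06/10) = 2.547, G_3 = 10^(20.0/10) = 100.0
Friis cascade:
  F = 2.023 + (1.251 − 1)/0.4943 + (2.547 − 1)/14.59 = 2.637
NF = 10 log₁₀(2.637) = 4.21 dB

4.21 dB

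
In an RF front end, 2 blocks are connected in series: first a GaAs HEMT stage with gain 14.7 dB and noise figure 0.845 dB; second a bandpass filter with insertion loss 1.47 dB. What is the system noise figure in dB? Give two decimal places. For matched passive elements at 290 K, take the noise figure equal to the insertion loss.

Convert to linear (a loss of L dB is a gain of −L dB): F_i = 10^(NF_i/10), G_i = 10^(G_i,dB/10)
  Stage 1: F_1 = 10^(0.845/10) = 1.215, G_1 = 10^(14.7/10) = 29.51
  Stage 2: F_2 = 10^(1.47/10) = 1.403, G_2 = 10^(−1.47/10) = 0.7129
Friis cascade:
  F = 1.215 + (1.403 − 1)/29.51 = 1.228
NF = 10 log₁₀(1.228) = 0.89 dB

0.89 dB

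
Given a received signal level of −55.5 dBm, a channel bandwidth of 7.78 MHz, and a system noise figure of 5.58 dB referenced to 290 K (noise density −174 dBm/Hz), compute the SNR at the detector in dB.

44.0 dB

Noise floor: N = −174 + 10 log₁₀(B) + NF
10 log₁₀(7.78×10⁶) = 68.91 dB
N = −174 + 68.91 + 5.58 = −99.51 dBm
SNR = P_sig − N = −55.5 − (−99.51) = 44.01 dB → 44.0 dB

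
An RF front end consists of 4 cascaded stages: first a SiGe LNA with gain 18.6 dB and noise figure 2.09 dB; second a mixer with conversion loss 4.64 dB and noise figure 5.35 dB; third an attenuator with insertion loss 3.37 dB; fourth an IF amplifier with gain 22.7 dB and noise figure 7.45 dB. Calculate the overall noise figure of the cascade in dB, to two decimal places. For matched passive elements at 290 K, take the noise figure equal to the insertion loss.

Convert to linear (a loss of L dB is a gain of −L dB): F_i = 10^(NF_i/10), G_i = 10^(G_i,dB/10)
  Stage 1: F_1 = 10^(2.09/10) = 1.618, G_1 = 10^(18.6/10) = 72.44
  Stage 2: F_2 = 10^(5.35/10) = 3.428, G_2 = 10^(−4.64/10) = 0.3436
  Stage 3: F_3 = 10^(3.37/10) = 2.173, G_3 = 10^(−3.37/10) = 0.4603
  Stage 4: F_4 = 10^(7.45/10) = 5.559, G_4 = 10^(22.7/10) = 186.2
Friis cascade:
  F = 1.618 + (3.428 − 1)/72.44 + (2.173 − 1)/24.89 + (5.559 − 1)/11.46 = 2.097
NF = 10 log₁₀(2.097) = 3.22 dB

3.22 dB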